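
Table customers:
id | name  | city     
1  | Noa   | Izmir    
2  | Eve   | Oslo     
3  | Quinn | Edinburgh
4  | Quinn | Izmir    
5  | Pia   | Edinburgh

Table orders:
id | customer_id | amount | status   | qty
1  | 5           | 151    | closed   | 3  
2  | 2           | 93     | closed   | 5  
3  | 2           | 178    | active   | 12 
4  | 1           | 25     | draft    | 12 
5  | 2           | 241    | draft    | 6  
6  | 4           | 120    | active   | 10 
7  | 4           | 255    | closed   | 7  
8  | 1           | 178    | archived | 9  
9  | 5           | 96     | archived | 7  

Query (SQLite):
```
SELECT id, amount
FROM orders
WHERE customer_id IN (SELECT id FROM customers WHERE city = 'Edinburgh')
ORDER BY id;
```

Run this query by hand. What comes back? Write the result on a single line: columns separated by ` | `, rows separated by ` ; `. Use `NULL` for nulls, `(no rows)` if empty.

1 | 151 ; 9 | 96

Inner query: customers.id where city = 'Edinburgh'.
Outer: keep orders rows whose customer_id is in that set.
Inner query → {3, 5}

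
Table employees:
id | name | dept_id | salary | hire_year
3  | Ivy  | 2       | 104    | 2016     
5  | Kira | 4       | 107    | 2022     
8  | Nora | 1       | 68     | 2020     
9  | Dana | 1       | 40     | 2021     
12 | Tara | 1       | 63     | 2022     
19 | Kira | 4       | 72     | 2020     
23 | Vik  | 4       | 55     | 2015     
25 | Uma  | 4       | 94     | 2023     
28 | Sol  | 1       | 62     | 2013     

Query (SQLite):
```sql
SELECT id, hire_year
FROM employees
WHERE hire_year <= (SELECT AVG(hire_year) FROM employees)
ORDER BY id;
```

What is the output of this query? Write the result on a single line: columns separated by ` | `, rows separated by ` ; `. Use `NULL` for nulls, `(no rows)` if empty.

Scalar subquery: AVG(hire_year) over all employees rows = 2019.111111 (≈; comparison uses full precision).
Keep rows where hire_year <= that value.

3 | 2016 ; 23 | 2015 ; 28 | 2013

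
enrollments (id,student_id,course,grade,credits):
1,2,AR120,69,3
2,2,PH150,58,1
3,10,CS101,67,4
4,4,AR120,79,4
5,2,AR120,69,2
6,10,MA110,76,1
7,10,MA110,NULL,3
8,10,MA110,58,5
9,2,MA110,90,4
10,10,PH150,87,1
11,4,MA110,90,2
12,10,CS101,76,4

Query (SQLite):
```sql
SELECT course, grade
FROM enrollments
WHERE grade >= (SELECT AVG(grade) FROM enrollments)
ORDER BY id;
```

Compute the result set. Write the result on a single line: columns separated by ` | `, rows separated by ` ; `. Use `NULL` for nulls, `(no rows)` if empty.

Scalar subquery: AVG(grade) over all enrollments rows = 74.454545 (≈; comparison uses full precision).
Keep rows where grade >= that value.

AR120 | 79 ; MA110 | 76 ; MA110 | 90 ; PH150 | 87 ; MA110 | 90 ; CS101 | 76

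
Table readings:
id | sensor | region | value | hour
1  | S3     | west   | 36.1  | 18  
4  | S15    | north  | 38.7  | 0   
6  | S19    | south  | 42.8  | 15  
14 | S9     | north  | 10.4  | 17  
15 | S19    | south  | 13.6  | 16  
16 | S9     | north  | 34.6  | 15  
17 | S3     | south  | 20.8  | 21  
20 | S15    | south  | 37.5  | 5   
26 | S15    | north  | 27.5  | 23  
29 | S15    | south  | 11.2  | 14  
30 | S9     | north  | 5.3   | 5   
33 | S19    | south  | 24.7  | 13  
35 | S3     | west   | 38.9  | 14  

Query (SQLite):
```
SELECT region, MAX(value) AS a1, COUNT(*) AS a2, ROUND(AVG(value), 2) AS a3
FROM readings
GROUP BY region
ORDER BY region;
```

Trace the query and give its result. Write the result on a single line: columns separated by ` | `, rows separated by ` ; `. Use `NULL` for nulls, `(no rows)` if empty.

Group readings by region.
Per group compute: MAX(value), COUNT(*), ROUND(AVG(value), 2).
  north: ids {4, 14, 16, 26, 30} → MAX(value)=38.7, COUNT(*)=5, ROUND(AVG(value), 2)=23.3
  south: ids {6, 15, 17, 20, 29, 33} → MAX(value)=42.8, COUNT(*)=6, ROUND(AVG(value), 2)=25.1
  west: ids {1, 35} → MAX(value)=38.9, COUNT(*)=2, ROUND(AVG(value), 2)=37.5

north | 38.7 | 5 | 23.3 ; south | 42.8 | 6 | 25.1 ; west | 38.9 | 2 | 37.5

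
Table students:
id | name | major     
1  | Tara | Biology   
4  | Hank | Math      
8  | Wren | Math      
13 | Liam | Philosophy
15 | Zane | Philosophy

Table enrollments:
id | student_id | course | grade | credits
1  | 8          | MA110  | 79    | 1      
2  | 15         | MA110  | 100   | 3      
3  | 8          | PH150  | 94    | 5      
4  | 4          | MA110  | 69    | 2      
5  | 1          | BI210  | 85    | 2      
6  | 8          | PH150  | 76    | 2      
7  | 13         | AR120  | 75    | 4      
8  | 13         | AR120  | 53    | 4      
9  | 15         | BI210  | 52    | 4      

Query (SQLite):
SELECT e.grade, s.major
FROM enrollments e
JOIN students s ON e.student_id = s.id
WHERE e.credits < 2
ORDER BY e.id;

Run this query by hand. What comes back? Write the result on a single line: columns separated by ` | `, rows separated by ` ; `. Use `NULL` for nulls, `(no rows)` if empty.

Each enrollments row matches the students row where student_id = students.id.
Then keep rows with e.credits < 2.

79 | Math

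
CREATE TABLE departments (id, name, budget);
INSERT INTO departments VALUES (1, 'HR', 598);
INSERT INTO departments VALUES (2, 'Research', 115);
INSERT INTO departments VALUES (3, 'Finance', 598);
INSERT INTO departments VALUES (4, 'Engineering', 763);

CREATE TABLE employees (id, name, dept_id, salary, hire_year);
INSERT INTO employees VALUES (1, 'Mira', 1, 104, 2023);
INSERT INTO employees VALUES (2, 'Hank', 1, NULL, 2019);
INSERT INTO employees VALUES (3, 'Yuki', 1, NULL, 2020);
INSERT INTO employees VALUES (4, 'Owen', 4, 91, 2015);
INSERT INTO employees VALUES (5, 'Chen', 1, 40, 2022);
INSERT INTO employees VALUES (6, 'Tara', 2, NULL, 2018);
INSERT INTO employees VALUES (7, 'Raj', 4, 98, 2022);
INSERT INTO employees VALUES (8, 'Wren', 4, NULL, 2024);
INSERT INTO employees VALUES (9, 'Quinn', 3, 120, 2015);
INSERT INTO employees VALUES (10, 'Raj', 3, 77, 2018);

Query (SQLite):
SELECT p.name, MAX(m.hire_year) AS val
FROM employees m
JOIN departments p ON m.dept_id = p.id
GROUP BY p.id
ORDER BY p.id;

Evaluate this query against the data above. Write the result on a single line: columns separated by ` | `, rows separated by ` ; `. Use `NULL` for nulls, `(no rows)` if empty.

Join each employees row to its departments via dept_id.
Group joined rows by departments.id; compute MAX(m.hire_year) per group.
  1: ids {1, 2, 3, 5} → MAX(m.hire_year)=2023
  2: ids {6} → MAX(m.hire_year)=2018
  3: ids {9, 10} → MAX(m.hire_year)=2018
  4: ids {4, 7, 8} → MAX(m.hire_year)=2024

HR | 2023 ; Research | 2018 ; Finance | 2018 ; Engineering | 2024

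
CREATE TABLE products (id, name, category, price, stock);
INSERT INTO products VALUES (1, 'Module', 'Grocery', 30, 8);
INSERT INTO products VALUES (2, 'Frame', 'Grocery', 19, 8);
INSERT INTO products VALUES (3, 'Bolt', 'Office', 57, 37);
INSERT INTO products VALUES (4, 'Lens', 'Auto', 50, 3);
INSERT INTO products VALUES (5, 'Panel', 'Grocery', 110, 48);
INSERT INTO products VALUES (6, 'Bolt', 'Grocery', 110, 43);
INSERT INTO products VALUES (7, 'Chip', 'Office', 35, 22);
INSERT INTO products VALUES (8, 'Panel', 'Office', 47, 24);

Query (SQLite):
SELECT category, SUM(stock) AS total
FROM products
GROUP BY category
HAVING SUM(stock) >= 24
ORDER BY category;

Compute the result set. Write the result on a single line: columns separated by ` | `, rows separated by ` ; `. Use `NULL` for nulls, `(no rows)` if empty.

Partition products by category; compute SUM(stock) within each group.
HAVING: keep groups where SUM(stock) >= 24.
  Auto: ids {4} → SUM(stock)=3
  Grocery: ids {1, 2, 5, 6} → SUM(stock)=107
  Office: ids {3, 7, 8} → SUM(stock)=83

Grocery | 107 ; Office | 83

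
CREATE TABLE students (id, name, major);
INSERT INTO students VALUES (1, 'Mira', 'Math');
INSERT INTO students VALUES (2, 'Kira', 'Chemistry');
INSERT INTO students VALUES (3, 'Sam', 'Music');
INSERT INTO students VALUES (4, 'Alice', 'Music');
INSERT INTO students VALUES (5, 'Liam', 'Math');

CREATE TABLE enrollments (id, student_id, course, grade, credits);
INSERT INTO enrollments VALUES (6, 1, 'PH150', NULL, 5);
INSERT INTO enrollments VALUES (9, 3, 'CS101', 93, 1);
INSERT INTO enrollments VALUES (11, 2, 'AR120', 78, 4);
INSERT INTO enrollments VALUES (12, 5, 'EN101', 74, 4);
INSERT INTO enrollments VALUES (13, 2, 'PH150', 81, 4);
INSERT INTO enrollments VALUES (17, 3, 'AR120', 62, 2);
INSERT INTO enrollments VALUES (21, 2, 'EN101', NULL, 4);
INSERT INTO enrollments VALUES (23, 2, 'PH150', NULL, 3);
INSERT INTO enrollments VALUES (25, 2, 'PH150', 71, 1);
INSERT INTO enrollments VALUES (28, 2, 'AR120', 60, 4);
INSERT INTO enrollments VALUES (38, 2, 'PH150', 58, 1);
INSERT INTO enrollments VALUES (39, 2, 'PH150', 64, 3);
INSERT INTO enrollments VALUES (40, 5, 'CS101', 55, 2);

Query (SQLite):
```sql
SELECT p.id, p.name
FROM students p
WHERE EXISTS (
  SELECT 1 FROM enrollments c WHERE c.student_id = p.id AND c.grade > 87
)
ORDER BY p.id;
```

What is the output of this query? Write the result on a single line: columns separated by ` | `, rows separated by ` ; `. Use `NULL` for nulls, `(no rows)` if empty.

3 | Sam

For each students row, check whether any enrollments with matching student_id has grade > 87.
Keep rows where that is true.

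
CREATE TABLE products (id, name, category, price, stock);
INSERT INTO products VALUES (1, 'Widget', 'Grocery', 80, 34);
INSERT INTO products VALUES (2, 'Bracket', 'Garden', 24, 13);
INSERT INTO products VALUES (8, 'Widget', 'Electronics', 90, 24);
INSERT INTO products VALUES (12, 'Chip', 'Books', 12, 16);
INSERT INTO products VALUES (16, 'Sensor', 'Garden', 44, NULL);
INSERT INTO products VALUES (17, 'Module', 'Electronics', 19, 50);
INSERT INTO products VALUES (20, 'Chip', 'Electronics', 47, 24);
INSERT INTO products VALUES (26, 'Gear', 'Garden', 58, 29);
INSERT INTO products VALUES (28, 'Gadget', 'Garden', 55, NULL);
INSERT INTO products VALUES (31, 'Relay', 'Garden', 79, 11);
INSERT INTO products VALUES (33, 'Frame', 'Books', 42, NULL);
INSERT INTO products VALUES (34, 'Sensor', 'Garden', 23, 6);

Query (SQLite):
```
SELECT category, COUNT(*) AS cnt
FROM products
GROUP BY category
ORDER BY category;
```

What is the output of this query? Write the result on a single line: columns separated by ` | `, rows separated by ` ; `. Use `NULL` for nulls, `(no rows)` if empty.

Partition products by category; compute COUNT(*) within each group.
  Books: ids {12, 33} → COUNT(*)=2
  Electronics: ids {8, 17, 20} → COUNT(*)=3
  Garden: ids {2, 16, 26, 28, 31, 34} → COUNT(*)=6
  Grocery: ids {1} → COUNT(*)=1

Books | 2 ; Electronics | 3 ; Garden | 6 ; Grocery | 1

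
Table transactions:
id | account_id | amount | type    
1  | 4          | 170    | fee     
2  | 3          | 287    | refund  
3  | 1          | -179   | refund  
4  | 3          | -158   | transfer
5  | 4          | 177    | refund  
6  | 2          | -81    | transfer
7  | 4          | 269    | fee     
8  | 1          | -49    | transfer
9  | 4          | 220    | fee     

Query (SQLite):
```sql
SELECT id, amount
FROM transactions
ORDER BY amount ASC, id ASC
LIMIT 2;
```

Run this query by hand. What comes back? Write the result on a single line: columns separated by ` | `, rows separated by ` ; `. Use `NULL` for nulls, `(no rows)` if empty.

Sort by amount asc, tiebreak id asc: (-179, id=3), (-158, id=4), (-81, id=6), (-49, id=8), (170, id=1) …. Take first 2.

3 | -179 ; 4 | -158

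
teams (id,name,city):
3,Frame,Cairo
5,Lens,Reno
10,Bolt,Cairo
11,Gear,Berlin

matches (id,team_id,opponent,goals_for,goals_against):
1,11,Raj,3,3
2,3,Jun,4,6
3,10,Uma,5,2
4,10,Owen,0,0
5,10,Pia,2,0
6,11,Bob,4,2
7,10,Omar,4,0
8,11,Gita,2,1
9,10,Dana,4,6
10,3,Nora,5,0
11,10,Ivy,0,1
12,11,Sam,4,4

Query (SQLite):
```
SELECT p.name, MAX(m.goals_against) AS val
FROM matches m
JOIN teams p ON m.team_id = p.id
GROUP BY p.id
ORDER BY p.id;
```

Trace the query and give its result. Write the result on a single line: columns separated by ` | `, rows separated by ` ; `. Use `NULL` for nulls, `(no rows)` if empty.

Join each matches row to its teams via team_id.
Group joined rows by teams.id; compute MAX(m.goals_against) per group.
  3: ids {2, 10} → MAX(m.goals_against)=6
  10: ids {3, 4, 5, 7, 9, 11} → MAX(m.goals_against)=6
  11: ids {1, 6, 8, 12} → MAX(m.goals_against)=4

Frame | 6 ; Bolt | 6 ; Gear | 4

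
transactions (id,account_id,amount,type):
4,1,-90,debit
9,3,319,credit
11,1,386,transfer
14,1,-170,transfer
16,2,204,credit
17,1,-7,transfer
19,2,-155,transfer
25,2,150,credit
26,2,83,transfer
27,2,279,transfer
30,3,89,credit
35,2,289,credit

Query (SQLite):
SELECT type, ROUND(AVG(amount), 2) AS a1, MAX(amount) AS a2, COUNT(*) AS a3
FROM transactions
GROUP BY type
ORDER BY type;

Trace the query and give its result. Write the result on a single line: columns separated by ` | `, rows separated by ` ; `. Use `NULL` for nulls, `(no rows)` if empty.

credit | 210.2 | 319 | 5 ; debit | -90 | -90 | 1 ; transfer | 69.33 | 386 | 6

Group transactions by type.
Per group compute: ROUND(AVG(amount), 2), MAX(amount), COUNT(*).
  credit: ids {9, 16, 25, 30, 35} → ROUND(AVG(amount), 2)=210.2, MAX(amount)=319, COUNT(*)=5
  debit: ids {4} → ROUND(AVG(amount), 2)=-90, MAX(amount)=-90, COUNT(*)=1
  transfer: ids {11, 14, 17, 19, 26, 27} → ROUND(AVG(amount), 2)=69.33, MAX(amount)=386, COUNT(*)=6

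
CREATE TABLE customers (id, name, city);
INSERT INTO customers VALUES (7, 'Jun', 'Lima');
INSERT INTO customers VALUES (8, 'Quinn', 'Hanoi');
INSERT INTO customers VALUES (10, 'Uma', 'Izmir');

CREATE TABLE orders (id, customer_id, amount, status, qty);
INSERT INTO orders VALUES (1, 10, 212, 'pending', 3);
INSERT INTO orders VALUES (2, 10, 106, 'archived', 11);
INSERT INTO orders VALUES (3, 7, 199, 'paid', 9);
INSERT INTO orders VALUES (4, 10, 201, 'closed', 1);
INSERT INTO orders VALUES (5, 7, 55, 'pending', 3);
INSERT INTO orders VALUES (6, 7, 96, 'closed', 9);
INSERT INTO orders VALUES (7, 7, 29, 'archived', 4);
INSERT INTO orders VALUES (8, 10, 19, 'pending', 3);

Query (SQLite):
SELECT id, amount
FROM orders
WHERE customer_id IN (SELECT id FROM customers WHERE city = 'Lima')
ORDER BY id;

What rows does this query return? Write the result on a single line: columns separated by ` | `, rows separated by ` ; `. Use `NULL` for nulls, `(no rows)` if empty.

Inner query: customers.id where city = 'Lima'.
Outer: keep orders rows whose customer_id is in that set.
Inner query → {7}

3 | 199 ; 5 | 55 ; 6 | 96 ; 7 | 29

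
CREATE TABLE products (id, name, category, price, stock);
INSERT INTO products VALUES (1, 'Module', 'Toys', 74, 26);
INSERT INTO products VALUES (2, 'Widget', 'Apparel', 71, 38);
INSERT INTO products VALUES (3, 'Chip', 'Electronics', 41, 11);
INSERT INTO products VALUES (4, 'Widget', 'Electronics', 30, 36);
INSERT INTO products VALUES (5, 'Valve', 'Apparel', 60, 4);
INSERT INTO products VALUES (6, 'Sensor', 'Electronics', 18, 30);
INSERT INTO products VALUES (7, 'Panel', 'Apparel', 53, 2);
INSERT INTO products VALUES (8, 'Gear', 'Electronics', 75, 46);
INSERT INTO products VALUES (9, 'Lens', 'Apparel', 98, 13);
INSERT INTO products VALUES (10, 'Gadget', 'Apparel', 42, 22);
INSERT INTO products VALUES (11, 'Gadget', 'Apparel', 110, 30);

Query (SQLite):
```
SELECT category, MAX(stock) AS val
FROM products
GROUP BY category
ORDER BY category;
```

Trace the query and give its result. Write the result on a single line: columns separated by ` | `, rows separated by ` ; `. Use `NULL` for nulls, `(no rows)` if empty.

Apparel | 38 ; Electronics | 46 ; Toys | 26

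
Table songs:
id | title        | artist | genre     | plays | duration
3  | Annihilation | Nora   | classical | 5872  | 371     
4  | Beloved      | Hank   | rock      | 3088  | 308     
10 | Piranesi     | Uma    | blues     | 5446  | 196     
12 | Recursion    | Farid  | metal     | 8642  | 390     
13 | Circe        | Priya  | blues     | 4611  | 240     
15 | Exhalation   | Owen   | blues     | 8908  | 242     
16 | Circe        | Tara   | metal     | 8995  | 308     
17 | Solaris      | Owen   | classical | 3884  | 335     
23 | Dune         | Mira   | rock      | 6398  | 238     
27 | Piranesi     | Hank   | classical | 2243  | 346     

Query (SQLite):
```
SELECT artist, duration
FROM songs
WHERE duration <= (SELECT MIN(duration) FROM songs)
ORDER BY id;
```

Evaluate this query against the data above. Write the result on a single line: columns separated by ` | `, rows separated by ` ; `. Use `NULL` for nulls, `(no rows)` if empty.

Uma | 196

Scalar subquery: MIN(duration) over all songs rows = 196.
Keep rows where duration <= that value.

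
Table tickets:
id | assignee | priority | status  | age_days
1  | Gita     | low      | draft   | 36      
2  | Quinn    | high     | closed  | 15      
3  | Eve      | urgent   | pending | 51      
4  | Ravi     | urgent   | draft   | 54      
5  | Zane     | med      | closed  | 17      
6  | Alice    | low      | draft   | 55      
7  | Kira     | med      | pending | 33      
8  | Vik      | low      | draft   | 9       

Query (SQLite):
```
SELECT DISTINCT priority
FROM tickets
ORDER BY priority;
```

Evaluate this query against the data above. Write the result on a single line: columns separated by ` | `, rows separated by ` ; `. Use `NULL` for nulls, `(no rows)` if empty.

high ; low ; med ; urgent

Collect distinct priority values from tickets.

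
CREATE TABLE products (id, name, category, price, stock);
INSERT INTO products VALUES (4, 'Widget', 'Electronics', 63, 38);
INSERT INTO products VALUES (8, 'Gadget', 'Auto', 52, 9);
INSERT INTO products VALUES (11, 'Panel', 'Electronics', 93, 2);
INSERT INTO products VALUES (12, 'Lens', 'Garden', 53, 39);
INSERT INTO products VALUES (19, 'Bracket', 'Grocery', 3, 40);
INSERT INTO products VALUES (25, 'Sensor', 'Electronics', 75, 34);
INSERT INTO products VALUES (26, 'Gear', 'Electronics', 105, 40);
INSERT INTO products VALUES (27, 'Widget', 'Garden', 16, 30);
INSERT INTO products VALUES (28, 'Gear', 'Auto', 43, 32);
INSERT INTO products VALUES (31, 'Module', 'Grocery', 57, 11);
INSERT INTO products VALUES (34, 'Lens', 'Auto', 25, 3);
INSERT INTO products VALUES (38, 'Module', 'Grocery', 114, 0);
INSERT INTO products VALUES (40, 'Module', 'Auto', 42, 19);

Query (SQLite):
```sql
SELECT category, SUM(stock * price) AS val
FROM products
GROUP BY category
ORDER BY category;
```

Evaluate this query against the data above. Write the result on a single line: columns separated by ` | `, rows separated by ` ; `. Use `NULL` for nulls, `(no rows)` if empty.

Auto | 2717 ; Electronics | 9330 ; Garden | 2547 ; Grocery | 747

For each row compute stock * price.
Group by category; take SUM of the expression per group.
  Auto: ids {8, 28, 34, 40} → SUM(stock * price)=2717
  Electronics: ids {4, 11, 25, 26} → SUM(stock * price)=9330
  Garden: ids {12, 27} → SUM(stock * price)=2547
  Grocery: ids {19, 31, 38} → SUM(stock * price)=747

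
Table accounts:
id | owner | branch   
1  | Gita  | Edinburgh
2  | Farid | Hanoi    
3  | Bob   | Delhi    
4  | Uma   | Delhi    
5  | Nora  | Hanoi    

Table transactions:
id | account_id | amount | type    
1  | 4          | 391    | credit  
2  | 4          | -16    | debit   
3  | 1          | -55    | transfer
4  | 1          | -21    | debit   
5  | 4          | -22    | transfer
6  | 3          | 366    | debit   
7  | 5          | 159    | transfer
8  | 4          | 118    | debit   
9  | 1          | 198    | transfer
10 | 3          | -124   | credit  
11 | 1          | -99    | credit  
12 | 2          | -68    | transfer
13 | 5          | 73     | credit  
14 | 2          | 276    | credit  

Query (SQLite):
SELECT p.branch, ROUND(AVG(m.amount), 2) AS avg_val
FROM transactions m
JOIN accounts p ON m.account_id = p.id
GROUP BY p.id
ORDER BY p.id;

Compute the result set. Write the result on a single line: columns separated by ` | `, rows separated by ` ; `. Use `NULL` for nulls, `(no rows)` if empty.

Join each transactions row to its accounts via account_id.
Group joined rows by accounts.id; compute ROUND(AVG(m.amount), 2) per group.
  1: ids {3, 4, 9, 11} → ROUND(AVG(m.amount), 2)=5.75
  2: ids {12, 14} → ROUND(AVG(m.amount), 2)=104
  3: ids {6, 10} → ROUND(AVG(m.amount), 2)=121
  4: ids {1, 2, 5, 8} → ROUND(AVG(m.amount), 2)=117.75
  5: ids {7, 13} → ROUND(AVG(m.amount), 2)=116

Edinburgh | 5.75 ; Hanoi | 104 ; Delhi | 121 ; Delhi | 117.75 ; Hanoi | 116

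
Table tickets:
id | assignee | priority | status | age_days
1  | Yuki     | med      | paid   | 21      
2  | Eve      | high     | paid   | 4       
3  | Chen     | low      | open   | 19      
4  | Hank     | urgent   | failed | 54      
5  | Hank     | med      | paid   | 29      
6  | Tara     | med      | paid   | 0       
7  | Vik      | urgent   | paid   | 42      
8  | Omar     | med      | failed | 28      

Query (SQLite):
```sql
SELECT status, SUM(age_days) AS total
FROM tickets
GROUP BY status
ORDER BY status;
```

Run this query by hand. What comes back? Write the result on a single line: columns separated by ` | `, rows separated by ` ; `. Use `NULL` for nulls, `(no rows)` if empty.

failed | 82 ; open | 19 ; paid | 96

Partition tickets by status; compute SUM(age_days) within each group.
  failed: ids {4, 8} → SUM(age_days)=82
  open: ids {3} → SUM(age_days)=19
  paid: ids {1, 2, 5, 6, 7} → SUM(age_days)=96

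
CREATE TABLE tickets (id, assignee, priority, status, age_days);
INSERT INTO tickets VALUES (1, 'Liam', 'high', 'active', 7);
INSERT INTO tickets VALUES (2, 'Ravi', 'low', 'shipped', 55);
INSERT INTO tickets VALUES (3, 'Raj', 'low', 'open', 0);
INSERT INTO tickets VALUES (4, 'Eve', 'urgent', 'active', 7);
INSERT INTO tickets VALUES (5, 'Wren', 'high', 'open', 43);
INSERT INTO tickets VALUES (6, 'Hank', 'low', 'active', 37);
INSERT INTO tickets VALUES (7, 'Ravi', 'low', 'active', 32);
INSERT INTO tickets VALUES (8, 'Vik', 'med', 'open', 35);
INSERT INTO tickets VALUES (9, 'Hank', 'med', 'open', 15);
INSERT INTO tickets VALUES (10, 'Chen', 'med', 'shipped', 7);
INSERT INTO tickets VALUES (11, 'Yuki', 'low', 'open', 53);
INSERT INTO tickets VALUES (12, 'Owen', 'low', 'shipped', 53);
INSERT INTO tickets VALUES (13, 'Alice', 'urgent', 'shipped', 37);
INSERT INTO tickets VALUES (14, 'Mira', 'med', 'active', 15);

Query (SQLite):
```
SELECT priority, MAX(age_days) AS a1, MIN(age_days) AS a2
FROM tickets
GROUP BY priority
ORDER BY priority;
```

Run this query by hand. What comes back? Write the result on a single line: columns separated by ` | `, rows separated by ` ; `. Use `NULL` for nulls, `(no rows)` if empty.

high | 43 | 7 ; low | 55 | 0 ; med | 35 | 7 ; urgent | 37 | 7

Group tickets by priority.
Per group compute: MAX(age_days), MIN(age_days).
  high: ids {1, 5} → MAX(age_days)=43, MIN(age_days)=7
  low: ids {2, 3, 6, 7, 11, 12} → MAX(age_days)=55, MIN(age_days)=0
  med: ids {8, 9, 10, 14} → MAX(age_days)=35, MIN(age_days)=7
  urgent: ids {4, 13} → MAX(age_days)=37, MIN(age_days)=7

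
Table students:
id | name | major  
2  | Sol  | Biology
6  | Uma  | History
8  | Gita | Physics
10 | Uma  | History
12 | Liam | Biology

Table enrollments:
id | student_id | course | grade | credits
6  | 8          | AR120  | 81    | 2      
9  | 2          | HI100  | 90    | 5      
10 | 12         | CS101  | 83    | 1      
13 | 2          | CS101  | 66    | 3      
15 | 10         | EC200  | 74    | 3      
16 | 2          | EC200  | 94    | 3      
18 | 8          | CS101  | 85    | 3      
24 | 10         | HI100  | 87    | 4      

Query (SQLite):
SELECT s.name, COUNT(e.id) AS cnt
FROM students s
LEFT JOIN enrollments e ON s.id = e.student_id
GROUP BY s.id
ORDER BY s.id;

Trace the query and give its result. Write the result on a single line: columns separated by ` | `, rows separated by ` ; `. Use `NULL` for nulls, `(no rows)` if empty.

Sol | 3 ; Uma | 0 ; Gita | 2 ; Uma | 2 ; Liam | 1

LEFT JOIN keeps every students row; unmatched ones get NULL for enrollments columns.
Group by students.id and compute COUNT(e.id). COUNT(col) of an all-NULL group is 0.
  2: ids {9, 13, 16} → COUNT(e.id)=3
  6: ids {—} → COUNT(e.id)=0
  8: ids {6, 18} → COUNT(e.id)=2
  10: ids {15, 24} → COUNT(e.id)=2
  12: ids {10} → COUNT(e.id)=1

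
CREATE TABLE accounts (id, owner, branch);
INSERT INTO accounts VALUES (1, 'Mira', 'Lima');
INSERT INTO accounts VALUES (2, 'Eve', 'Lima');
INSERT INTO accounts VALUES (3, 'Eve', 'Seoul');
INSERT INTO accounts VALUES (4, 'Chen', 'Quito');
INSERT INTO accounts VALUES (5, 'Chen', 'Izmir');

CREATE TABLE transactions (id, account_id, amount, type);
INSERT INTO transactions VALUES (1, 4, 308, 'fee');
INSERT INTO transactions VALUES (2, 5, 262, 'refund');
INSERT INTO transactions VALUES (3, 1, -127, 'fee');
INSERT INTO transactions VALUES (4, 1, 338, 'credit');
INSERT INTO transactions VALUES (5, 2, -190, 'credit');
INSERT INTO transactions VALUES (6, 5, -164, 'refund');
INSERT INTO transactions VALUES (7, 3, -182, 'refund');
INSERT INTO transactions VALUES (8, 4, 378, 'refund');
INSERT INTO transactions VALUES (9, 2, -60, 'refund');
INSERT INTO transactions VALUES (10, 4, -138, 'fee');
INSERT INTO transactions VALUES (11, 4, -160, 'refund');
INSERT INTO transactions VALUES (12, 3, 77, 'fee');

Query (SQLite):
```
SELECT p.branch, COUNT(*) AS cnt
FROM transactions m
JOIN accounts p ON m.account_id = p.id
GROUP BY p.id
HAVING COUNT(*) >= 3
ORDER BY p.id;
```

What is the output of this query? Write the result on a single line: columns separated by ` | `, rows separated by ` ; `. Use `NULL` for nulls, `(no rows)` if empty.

Quito | 4

Join each transactions row to its accounts via account_id.
Group joined rows by accounts.id; compute COUNT(*) per group.
HAVING: keep groups with count ≥ 3.
  1: ids {3, 4} → COUNT(*)=2
  2: ids {5, 9} → COUNT(*)=2
  3: ids {7, 12} → COUNT(*)=2
  4: ids {1, 8, 10, 11} → COUNT(*)=4
  5: ids {2, 6} → COUNT(*)=2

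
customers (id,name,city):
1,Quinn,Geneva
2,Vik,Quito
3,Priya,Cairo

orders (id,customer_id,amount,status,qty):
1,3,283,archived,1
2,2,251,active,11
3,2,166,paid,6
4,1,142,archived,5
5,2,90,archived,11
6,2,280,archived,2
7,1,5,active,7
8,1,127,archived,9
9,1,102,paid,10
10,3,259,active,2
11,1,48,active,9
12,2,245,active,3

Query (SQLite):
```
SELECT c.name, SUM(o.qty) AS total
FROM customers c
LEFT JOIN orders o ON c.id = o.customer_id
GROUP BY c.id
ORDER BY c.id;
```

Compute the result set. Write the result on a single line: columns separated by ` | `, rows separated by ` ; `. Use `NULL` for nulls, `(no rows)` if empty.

LEFT JOIN keeps every customers row; unmatched ones get NULL for orders columns.
Group by customers.id and compute SUM(o.qty). SUM over an all-NULL group is NULL.
  1: ids {4, 7, 8, 9, 11} → SUM(o.qty)=40
  2: ids {2, 3, 5, 6, 12} → SUM(o.qty)=33
  3: ids {1, 10} → SUM(o.qty)=3

Quinn | 40 ; Vik | 33 ; Priya | 3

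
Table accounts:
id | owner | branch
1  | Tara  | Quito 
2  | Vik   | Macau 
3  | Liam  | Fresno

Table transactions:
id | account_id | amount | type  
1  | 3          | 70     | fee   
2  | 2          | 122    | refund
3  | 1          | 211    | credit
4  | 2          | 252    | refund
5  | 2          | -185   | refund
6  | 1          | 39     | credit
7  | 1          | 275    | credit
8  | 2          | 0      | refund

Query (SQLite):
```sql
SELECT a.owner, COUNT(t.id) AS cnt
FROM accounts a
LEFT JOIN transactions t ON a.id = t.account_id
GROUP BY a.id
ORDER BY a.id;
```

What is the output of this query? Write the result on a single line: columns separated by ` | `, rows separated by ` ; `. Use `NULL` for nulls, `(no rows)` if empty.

Tara | 3 ; Vik | 4 ; Liam | 1

LEFT JOIN keeps every accounts row; unmatched ones get NULL for transactions columns.
Group by accounts.id and compute COUNT(t.id). COUNT(col) of an all-NULL group is 0.
  1: ids {3, 6, 7} → COUNT(t.id)=3
  2: ids {2, 4, 5, 8} → COUNT(t.id)=4
  3: ids {1} → COUNT(t.id)=1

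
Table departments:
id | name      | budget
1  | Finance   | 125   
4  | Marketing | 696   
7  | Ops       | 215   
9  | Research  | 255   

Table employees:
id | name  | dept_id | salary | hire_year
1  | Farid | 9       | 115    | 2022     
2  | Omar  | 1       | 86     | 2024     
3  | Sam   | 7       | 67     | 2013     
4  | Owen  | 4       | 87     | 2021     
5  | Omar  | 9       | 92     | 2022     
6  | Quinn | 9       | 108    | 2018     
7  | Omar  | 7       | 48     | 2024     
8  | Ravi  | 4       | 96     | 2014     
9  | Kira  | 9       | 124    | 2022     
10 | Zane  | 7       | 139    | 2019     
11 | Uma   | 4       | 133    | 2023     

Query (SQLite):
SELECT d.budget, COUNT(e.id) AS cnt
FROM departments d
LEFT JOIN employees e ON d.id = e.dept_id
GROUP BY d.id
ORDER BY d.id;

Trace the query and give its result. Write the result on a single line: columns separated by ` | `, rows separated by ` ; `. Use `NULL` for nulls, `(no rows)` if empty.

125 | 1 ; 696 | 3 ; 215 | 3 ; 255 | 4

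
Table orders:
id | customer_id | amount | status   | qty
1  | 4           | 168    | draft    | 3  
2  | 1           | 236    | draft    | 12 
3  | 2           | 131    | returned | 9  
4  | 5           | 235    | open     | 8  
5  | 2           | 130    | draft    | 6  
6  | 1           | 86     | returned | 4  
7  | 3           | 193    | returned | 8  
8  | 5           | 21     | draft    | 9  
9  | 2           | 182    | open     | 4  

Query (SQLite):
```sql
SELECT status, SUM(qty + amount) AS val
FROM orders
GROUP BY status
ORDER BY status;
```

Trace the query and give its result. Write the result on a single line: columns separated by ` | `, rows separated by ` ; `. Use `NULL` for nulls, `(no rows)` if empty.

draft | 585 ; open | 429 ; returned | 431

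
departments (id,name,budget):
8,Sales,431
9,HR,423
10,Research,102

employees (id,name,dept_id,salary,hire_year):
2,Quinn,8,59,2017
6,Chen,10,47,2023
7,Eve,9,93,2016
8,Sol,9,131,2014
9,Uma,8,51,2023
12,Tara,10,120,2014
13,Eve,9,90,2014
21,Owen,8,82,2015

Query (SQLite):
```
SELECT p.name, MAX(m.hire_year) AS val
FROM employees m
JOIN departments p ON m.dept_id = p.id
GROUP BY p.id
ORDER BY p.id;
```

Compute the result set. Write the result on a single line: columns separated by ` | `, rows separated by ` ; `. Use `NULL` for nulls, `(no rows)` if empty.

Join each employees row to its departments via dept_id.
Group joined rows by departments.id; compute MAX(m.hire_year) per group.
  8: ids {2, 9, 21} → MAX(m.hire_year)=2023
  9: ids {7, 8, 13} → MAX(m.hire_year)=2016
  10: ids {6, 12} → MAX(m.hire_year)=2023

Sales | 2023 ; HR | 2016 ; Research | 2023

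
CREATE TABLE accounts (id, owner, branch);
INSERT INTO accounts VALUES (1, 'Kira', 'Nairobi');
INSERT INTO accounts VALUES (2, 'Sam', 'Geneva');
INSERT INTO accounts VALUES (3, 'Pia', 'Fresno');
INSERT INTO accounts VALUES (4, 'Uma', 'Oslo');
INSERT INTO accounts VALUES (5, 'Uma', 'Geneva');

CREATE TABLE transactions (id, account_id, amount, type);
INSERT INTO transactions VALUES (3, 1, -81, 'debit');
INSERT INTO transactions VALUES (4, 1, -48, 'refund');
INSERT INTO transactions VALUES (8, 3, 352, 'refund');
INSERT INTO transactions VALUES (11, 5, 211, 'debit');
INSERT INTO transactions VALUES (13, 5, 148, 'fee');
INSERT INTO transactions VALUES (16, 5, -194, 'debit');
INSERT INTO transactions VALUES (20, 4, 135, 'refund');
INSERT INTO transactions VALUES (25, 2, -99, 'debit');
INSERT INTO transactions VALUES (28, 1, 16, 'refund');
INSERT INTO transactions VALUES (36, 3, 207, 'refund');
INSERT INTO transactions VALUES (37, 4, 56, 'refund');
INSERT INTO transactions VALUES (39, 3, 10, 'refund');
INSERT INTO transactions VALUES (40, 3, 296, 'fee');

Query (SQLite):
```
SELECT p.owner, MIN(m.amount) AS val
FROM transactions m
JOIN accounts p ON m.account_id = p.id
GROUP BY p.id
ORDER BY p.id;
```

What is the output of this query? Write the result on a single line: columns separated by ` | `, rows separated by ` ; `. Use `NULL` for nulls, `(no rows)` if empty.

Join each transactions row to its accounts via account_id.
Group joined rows by accounts.id; compute MIN(m.amount) per group.
  1: ids {3, 4, 28} → MIN(m.amount)=-81
  2: ids {25} → MIN(m.amount)=-99
  3: ids {8, 36, 39, 40} → MIN(m.amount)=10
  4: ids {20, 37} → MIN(m.amount)=56
  5: ids {11, 13, 16} → MIN(m.amount)=-194

Kira | -81 ; Sam | -99 ; Pia | 10 ; Uma | 56 ; Uma | -194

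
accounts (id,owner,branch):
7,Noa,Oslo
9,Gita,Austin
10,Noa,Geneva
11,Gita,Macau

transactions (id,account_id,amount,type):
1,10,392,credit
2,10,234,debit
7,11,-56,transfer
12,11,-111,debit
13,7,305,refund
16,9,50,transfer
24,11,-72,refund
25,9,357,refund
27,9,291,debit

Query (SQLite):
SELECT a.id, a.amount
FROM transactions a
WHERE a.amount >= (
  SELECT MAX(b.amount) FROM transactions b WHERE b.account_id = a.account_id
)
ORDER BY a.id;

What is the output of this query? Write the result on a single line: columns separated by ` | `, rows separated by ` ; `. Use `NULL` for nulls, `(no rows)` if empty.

1 | 392 ; 7 | -56 ; 13 | 305 ; 25 | 357

For each transactions row a, compute MAX(amount) over rows sharing a.account_id.
Keep row a if a.amount >= that per-group MAX.
  account_id=7: MAX(amount) = 305
  account_id=9: MAX(amount) = 357
  account_id=10: MAX(amount) = 392
  account_id=11: MAX(amount) = -56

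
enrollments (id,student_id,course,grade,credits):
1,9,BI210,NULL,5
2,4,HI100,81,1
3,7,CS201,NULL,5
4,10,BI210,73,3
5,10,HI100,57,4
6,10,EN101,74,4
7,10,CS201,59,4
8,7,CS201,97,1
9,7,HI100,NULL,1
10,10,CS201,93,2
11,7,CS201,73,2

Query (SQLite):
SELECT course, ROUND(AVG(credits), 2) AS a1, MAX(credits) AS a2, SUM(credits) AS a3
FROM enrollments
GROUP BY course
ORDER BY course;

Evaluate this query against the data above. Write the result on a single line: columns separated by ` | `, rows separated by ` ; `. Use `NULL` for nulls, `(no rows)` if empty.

Group enrollments by course.
Per group compute: ROUND(AVG(credits), 2), MAX(credits), SUM(credits).
  BI210: ids {1, 4} → ROUND(AVG(credits), 2)=4, MAX(credits)=5, SUM(credits)=8
  CS201: ids {3, 7, 8, 10, 11} → ROUND(AVG(credits), 2)=2.8, MAX(credits)=5, SUM(credits)=14
  EN101: ids {6} → ROUND(AVG(credits), 2)=4, MAX(credits)=4, SUM(credits)=4
  HI100: ids {2, 5, 9} → ROUND(AVG(credits), 2)=2, MAX(credits)=4, SUM(credits)=6

BI210 | 4 | 5 | 8 ; CS201 | 2.8 | 5 | 14 ; EN101 | 4 | 4 | 4 ; HI100 | 2 | 4 | 6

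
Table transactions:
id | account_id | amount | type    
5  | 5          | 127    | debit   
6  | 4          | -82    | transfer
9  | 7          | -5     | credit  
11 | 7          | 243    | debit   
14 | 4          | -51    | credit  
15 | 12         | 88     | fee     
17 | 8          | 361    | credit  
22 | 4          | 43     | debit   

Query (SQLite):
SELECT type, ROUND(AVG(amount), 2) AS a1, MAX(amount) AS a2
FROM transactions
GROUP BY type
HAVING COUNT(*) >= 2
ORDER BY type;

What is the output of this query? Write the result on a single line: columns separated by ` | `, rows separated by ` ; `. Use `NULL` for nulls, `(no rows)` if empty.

Group transactions by type.
Per group compute: ROUND(AVG(amount), 2), MAX(amount).
HAVING: drop groups with fewer than 2 rows.
  credit: ids {9, 14, 17} → ROUND(AVG(amount), 2)=101.67, MAX(amount)=361
  debit: ids {5, 11, 22} → ROUND(AVG(amount), 2)=137.67, MAX(amount)=243
  fee: ids {15} → ROUND(AVG(amount), 2)=88, MAX(amount)=88
  transfer: ids {6} → ROUND(AVG(amount), 2)=-82, MAX(amount)=-82

credit | 101.67 | 361 ; debit | 137.67 | 243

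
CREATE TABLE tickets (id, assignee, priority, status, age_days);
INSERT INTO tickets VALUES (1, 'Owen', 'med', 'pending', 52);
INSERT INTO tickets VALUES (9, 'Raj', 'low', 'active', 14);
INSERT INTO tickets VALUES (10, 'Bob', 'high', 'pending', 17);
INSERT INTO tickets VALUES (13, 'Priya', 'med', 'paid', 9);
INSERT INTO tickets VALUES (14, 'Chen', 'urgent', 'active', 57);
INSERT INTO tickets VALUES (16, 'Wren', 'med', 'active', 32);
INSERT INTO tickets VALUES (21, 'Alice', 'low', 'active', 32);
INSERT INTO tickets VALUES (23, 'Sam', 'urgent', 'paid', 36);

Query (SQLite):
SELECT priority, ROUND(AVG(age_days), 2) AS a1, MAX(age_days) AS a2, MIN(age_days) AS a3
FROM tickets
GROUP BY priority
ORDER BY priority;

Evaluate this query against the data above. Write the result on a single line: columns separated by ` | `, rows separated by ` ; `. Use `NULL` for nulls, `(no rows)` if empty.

high | 17 | 17 | 17 ; low | 23 | 32 | 14 ; med | 31 | 52 | 9 ; urgent | 46.5 | 57 | 36

Group tickets by priority.
Per group compute: ROUND(AVG(age_days), 2), MAX(age_days), MIN(age_days).
  high: ids {10} → ROUND(AVG(age_days), 2)=17, MAX(age_days)=17, MIN(age_days)=17
  low: ids {9, 21} → ROUND(AVG(age_days), 2)=23, MAX(age_days)=32, MIN(age_days)=14
  med: ids {1, 13, 16} → ROUND(AVG(age_days), 2)=31, MAX(age_days)=52, MIN(age_days)=9
  urgent: ids {14, 23} → ROUND(AVG(age_days), 2)=46.5, MAX(age_days)=57, MIN(age_days)=36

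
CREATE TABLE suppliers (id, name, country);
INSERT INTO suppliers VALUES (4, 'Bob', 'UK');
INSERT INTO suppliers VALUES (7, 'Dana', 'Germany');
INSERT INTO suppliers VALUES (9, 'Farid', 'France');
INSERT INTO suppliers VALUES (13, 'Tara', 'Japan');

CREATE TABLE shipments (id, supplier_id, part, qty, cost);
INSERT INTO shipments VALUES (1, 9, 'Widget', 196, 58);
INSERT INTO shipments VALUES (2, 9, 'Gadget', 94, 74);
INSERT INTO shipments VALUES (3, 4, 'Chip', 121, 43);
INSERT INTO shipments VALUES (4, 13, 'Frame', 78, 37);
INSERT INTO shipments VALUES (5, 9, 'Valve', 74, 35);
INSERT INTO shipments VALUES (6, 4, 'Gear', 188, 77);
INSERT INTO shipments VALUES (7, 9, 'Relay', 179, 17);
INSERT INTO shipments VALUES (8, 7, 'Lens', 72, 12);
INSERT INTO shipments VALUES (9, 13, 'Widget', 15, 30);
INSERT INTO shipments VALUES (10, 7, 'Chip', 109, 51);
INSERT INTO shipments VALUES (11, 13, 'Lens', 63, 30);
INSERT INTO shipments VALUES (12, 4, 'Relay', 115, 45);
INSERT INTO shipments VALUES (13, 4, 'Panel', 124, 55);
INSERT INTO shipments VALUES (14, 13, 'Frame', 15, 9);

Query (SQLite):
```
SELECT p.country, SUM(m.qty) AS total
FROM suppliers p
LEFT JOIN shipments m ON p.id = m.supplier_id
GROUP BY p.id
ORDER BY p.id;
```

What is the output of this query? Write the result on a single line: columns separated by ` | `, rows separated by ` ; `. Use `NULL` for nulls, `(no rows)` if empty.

LEFT JOIN keeps every suppliers row; unmatched ones get NULL for shipments columns.
Group by suppliers.id and compute SUM(m.qty). SUM over an all-NULL group is NULL.
  4: ids {3, 6, 12, 13} → SUM(m.qty)=548
  7: ids {8, 10} → SUM(m.qty)=181
  9: ids {1, 2, 5, 7} → SUM(m.qty)=543
  13: ids {4, 9, 11, 14} → SUM(m.qty)=171

UK | 548 ; Germany | 181 ; France | 543 ; Japan | 171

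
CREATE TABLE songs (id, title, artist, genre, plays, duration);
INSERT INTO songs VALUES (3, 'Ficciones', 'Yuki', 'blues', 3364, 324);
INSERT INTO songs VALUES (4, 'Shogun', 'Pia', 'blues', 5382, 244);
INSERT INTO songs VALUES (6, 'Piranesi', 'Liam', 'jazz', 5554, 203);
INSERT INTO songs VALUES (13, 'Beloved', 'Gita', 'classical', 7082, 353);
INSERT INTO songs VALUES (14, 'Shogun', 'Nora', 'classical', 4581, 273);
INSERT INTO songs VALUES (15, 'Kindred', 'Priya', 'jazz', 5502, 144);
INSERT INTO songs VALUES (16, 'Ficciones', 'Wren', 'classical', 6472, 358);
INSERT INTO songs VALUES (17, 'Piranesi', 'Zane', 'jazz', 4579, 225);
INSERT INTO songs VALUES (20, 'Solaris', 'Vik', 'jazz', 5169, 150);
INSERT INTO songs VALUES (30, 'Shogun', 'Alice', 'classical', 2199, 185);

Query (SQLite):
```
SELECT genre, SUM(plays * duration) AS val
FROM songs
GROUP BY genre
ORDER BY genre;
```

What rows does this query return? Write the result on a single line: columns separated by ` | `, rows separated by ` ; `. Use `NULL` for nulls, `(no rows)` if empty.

blues | 2403144 ; classical | 6474350 ; jazz | 3725375

For each row compute plays * duration.
Group by genre; take SUM of the expression per group.
  blues: ids {3, 4} → SUM(plays * duration)=2403144
  classical: ids {13, 14, 16, 30} → SUM(plays * duration)=6474350
  jazz: ids {6, 15, 17, 20} → SUM(plays * duration)=3725375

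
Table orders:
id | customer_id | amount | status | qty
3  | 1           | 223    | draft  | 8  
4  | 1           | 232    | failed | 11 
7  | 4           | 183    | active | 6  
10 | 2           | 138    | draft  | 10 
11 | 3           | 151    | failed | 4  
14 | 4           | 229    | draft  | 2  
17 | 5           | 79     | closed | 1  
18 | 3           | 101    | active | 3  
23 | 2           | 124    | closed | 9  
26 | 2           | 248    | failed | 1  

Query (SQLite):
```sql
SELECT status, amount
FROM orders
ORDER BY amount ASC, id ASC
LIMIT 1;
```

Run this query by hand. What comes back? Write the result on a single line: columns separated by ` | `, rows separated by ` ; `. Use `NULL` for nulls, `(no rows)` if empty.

Sort by amount asc, tiebreak id asc: (79, id=17), (101, id=18), (124, id=23), (138, id=10) …. Take first 1.

closed | 79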